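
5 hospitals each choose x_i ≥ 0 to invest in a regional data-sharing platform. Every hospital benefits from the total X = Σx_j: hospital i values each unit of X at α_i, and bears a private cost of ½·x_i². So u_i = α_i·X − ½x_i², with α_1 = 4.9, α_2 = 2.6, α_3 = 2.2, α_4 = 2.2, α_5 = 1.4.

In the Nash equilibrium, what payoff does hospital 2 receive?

Hospital i's FOC: ∂u_i/∂x_i = α_i − x_i = 0, so x_i* = α_i.
NE contributions = (4.9, 2.6, 2.2, 2.2, 1.4); X = 13.3.
u_2 = α_2·X − ½·(x_2)² = 2.6·13.3 − ½·2.6² = 31.2.

31.2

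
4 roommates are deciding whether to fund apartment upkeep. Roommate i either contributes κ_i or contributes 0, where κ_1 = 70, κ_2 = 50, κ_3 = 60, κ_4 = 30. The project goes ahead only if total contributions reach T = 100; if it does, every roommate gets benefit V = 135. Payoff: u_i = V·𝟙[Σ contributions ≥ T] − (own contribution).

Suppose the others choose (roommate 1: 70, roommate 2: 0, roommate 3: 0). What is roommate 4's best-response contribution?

Others' total = 70. Contributing 30 brings total to 100 ≥ 100: gain V − κ_4 = 105.
Best response: 30.

30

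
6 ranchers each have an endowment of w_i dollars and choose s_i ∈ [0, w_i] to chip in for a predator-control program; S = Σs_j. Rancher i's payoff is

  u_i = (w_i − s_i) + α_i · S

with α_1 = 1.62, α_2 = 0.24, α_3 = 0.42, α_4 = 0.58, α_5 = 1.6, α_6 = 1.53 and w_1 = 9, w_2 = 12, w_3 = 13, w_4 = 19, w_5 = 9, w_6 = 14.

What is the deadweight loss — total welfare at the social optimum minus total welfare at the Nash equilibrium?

∂u_i/∂s_i = α_i − 1, so rancher i contributes w_i if α_i > 1, else 0.
α_i > 1 for i ∈ {1, 5, 6}; NE contributions (9, 0, 0, 0, 9, 14), S = 32.
W^NE = Σw_i − S^NE + (Σα_i)·S^NE = 76 + 4.99·32 = 235.68.
Planner: ∂(Σu_j)/∂s_i = Σα_j − 1 = 4.99 > 0, so everyone contributes w_i; S^SO = 76, W^SO = 76 + 4.99·76 = 455.24.
Deadweight loss = 219.56.

219.56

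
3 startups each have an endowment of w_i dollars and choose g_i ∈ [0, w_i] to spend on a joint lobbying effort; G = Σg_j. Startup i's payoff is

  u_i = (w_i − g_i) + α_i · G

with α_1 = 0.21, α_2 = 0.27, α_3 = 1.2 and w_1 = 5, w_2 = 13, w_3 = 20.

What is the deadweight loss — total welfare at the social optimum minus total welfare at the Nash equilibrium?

∂u_i/∂g_i = α_i − 1, so startup i contributes w_i if α_i > 1, else 0.
α_i > 1 for i ∈ {3}; NE contributions (0, 0, 20), G = 20.
W^NE = Σw_i − G^NE + (Σα_i)·G^NE = 38 + 0.68·20 = 51.6.
Planner: ∂(Σu_j)/∂g_i = Σα_j − 1 = 0.68 > 0, so everyone contributes w_i; G^SO = 38, W^SO = 38 + 0.68·38 = 63.84.
Deadweight loss = 12.24.

12.24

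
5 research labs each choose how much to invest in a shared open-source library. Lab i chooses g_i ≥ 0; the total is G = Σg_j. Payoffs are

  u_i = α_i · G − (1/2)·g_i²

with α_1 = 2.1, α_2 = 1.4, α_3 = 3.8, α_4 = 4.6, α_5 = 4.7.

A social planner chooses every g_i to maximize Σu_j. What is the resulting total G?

83

Planner FOC: ∂(Σu_j)/∂g_i = (Σα_j) − g_i = 0, so g_i^SO = Σα_j = 16.6 for every i; G^SO = 83.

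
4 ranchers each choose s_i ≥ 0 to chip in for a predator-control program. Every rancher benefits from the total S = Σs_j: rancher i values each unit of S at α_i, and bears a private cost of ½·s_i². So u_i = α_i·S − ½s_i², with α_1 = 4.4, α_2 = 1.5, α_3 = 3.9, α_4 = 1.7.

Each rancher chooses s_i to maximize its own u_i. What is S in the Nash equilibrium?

11.5

Rancher i's FOC: ∂u_i/∂s_i = α_i − s_i = 0, so s_i* = α_i.
NE contributions = (4.4, 1.5, 3.9, 1.7); S = 11.5.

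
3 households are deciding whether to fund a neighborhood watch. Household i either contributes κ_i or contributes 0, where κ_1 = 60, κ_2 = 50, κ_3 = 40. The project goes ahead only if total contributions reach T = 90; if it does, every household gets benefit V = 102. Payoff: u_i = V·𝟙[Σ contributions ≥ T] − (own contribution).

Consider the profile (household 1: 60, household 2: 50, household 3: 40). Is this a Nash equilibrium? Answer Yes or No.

Total = 150 ≥ 90: provided.
Household 1 (pledges 60, payoff 42): dropping to 0 → total 90, payoff 102. Profitable deviation.

No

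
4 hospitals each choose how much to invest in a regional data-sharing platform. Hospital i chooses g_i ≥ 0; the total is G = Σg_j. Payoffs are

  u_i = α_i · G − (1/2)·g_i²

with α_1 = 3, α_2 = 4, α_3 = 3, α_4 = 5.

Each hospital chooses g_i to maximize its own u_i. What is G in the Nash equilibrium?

15

Hospital i's FOC: ∂u_i/∂g_i = α_i − g_i = 0, so g_i* = α_i.
NE contributions = (3, 4, 3, 5); G = 15.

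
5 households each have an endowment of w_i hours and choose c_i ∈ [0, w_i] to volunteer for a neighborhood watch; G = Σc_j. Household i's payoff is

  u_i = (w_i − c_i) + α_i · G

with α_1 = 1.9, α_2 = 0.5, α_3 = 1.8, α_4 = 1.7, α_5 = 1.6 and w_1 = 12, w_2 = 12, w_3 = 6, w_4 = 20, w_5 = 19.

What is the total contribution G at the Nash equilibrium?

∂u_i/∂c_i = α_i − 1, so household i contributes w_i if α_i > 1, else 0.
α_i > 1 for i ∈ {1, 3, 4, 5}; NE contributions (12, 0, 6, 20, 19), G = 57.

57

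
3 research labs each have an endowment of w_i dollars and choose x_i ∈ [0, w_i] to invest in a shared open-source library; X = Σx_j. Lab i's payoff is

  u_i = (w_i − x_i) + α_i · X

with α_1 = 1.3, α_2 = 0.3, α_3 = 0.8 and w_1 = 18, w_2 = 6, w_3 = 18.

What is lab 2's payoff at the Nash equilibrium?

11.4

∂u_i/∂x_i = α_i − 1, so lab i contributes w_i if α_i > 1, else 0.
α_i > 1 for i ∈ {1}; NE contributions (18, 0, 0), X = 18.
u_2 = (6 − 0) + 0.3·18 = 11.4.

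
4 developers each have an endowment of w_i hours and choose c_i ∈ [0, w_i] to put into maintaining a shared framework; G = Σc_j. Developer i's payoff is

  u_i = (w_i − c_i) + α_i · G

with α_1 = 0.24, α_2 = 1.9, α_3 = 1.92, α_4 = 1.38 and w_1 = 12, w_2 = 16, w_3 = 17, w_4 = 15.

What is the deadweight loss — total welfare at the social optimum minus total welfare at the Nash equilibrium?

∂u_i/∂c_i = α_i − 1, so developer i contributes w_i if α_i > 1, else 0.
α_i > 1 for i ∈ {2, 3, 4}; NE contributions (0, 16, 17, 15), G = 48.
W^NE = Σw_i − G^NE + (Σα_i)·G^NE = 60 + 4.44·48 = 273.12.
Planner: ∂(Σu_j)/∂c_i = Σα_j − 1 = 4.44 > 0, so everyone contributes w_i; G^SO = 60, W^SO = 60 + 4.44·60 = 326.4.
Deadweight loss = 53.28.

53.28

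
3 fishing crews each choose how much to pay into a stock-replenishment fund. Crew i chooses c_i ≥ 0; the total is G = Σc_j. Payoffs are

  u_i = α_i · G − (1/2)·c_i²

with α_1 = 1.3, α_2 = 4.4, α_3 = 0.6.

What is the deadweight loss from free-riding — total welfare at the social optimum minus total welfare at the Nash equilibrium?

Crew i's FOC: ∂u_i/∂c_i = α_i − c_i = 0, so c_i* = α_i.
NE contributions = (1.3, 4.4, 0.6); G = 6.3.
W^NE = (Σα)·G − ½Σα_i² = 6.3² − ½·21.41 = 28.985.
Planner sets c_i = Σα_j = 6.3 for every i, so G^SO = 3·6.3 = 18.9.
W^SO = (Σα)·G^SO − ½·3·(Σα)² = (3/2)·6.3² = 59.535.
Deadweight loss = W^SO − W^NE = 30.55.

30.55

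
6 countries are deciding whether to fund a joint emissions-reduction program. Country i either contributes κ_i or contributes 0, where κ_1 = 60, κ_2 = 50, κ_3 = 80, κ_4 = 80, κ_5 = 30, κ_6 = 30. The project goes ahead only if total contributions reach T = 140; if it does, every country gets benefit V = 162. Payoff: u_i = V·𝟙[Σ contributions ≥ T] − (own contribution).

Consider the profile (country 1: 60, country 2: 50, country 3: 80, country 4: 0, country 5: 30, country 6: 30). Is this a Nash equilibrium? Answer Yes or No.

No

Total = 250 ≥ 140: provided.
Country 1 (pledges 60, payoff 102): dropping to 0 → total 190, payoff 162. Profitable deviation.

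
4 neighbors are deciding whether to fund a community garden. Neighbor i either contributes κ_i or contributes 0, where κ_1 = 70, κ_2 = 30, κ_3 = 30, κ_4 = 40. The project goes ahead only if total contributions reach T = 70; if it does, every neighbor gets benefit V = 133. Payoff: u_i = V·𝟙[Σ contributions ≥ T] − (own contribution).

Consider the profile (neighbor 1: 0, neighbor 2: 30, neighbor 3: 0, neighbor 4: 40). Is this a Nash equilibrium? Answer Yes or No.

Total = 70 ≥ 70: provided.
Neighbor 1 (pledges 0, payoff 133): pledging 70 → total 140, payoff 63. No gain.
Neighbor 2 (pledges 30, payoff 103): dropping to 0 → total 40, payoff 0. No gain.
Neighbor 3 (pledges 0, payoff 133): pledging 30 → total 100, payoff 103. No gain.
Neighbor 4 (pledges 40, payoff 93): dropping to 0 → total 30, payoff 0. No gain.

Yes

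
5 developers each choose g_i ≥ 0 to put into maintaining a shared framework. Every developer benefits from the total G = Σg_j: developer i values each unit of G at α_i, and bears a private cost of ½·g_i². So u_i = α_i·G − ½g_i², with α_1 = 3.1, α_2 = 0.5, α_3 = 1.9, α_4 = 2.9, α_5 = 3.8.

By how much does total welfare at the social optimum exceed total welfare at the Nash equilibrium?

241.42

Developer i's FOC: ∂u_i/∂g_i = α_i − g_i = 0, so g_i* = α_i.
NE contributions = (3.1, 0.5, 1.9, 2.9, 3.8); G = 12.2.
W^NE = (Σα)·G − ½Σα_i² = 12.2² − ½·36.32 = 130.68.
Planner sets g_i = Σα_j = 12.2 for every i, so G^SO = 5·12.2 = 61.
W^SO = (Σα)·G^SO − ½·5·(Σα)² = (5/2)·12.2² = 372.1.
Deadweight loss = W^SO − W^NE = 241.42.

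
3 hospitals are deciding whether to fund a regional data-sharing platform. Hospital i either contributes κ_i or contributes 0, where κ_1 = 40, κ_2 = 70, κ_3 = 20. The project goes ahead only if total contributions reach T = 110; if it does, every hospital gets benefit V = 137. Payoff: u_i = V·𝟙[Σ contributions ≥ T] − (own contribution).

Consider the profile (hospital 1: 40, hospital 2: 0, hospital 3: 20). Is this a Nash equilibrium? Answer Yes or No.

Total = 60 < 110: not provided.
Hospital 1 (pledges 40, payoff -40): dropping to 0 → total 20, payoff 0. Profitable deviation.

No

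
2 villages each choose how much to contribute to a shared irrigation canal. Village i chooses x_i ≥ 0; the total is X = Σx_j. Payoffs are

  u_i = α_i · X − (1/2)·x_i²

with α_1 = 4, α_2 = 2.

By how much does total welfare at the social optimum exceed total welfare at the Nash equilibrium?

Village i's FOC: ∂u_i/∂x_i = α_i − x_i = 0, so x_i* = α_i.
NE contributions = (4, 2); X = 6.
W^NE = (Σα)·X − ½Σα_i² = 6² − ½·20 = 26.
Planner sets x_i = Σα_j = 6 for every i, so X^SO = 2·6 = 12.
W^SO = (Σα)·X^SO − ½·2·(Σα)² = (2/2)·6² = 36.
Deadweight loss = W^SO − W^NE = 10.

10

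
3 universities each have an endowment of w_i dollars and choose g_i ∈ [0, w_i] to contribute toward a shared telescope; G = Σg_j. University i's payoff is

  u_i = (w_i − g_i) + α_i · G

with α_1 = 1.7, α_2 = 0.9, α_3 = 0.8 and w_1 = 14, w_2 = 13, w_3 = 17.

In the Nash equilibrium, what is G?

∂u_i/∂g_i = α_i − 1, so university i contributes w_i if α_i > 1, else 0.
α_i > 1 for i ∈ {1}; NE contributions (14, 0, 0), G = 14.

14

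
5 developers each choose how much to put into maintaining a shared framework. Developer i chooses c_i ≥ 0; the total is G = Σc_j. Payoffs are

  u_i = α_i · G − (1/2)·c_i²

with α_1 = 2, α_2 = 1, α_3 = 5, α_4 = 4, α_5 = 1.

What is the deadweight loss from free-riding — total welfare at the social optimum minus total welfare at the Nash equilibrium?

Developer i's FOC: ∂u_i/∂c_i = α_i − c_i = 0, so c_i* = α_i.
NE contributions = (2, 1, 5, 4, 1); G = 13.
W^NE = (Σα)·G − ½Σα_i² = 13² − ½·47 = 145.5.
Planner sets c_i = Σα_j = 13 for every i, so G^SO = 5·13 = 65.
W^SO = (Σα)·G^SO − ½·5·(Σα)² = (5/2)·13² = 422.5.
Deadweight loss = W^SO − W^NE = 277.

277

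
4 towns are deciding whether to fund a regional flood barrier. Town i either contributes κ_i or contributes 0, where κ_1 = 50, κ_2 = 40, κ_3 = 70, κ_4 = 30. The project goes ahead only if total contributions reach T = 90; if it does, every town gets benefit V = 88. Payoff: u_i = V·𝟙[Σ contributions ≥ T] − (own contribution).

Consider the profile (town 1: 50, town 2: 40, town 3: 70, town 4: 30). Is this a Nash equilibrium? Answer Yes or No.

No

Total = 190 ≥ 90: provided.
Town 1 (pledges 50, payoff 38): dropping to 0 → total 140, payoff 88. Profitable deviation.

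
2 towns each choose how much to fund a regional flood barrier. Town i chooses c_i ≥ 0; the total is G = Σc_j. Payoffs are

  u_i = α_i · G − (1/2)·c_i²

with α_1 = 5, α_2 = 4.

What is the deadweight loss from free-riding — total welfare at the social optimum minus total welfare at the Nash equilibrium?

Town i's FOC: ∂u_i/∂c_i = α_i − c_i = 0, so c_i* = α_i.
NE contributions = (5, 4); G = 9.
W^NE = (Σα)·G − ½Σα_i² = 9² − ½·41 = 60.5.
Planner sets c_i = Σα_j = 9 for every i, so G^SO = 2·9 = 18.
W^SO = (Σα)·G^SO − ½·2·(Σα)² = (2/2)·9² = 81.
Deadweight loss = W^SO − W^NE = 20.5.

20.5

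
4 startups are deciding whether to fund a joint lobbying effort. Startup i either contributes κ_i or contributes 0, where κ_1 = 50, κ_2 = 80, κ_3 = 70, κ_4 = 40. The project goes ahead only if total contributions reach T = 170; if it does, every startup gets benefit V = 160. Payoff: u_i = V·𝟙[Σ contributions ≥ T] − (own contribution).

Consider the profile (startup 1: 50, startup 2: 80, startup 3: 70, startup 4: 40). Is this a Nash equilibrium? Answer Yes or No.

No

Total = 240 ≥ 170: provided.
Startup 1 (pledges 50, payoff 110): dropping to 0 → total 190, payoff 160. Profitable deviation.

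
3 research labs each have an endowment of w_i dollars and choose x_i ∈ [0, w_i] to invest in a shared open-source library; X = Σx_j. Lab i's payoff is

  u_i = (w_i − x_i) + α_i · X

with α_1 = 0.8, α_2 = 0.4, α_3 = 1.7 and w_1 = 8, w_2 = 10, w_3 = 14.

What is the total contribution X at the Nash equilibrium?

∂u_i/∂x_i = α_i − 1, so lab i contributes w_i if α_i > 1, else 0.
α_i > 1 for i ∈ {3}; NE contributions (0, 0, 14), X = 14.

14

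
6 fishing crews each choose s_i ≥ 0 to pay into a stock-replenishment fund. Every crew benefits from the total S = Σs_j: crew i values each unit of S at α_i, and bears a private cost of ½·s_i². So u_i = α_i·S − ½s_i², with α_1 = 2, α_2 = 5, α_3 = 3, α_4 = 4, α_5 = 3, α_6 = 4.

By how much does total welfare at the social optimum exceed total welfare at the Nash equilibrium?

Crew i's FOC: ∂u_i/∂s_i = α_i − s_i = 0, so s_i* = α_i.
NE contributions = (2, 5, 3, 4, 3, 4); S = 21.
W^NE = (Σα)·S − ½Σα_i² = 21² − ½·79 = 401.5.
Planner sets s_i = Σα_j = 21 for every i, so S^SO = 6·21 = 126.
W^SO = (Σα)·S^SO − ½·6·(Σα)² = (6/2)·21² = 1323.
Deadweight loss = W^SO − W^NE = 921.5.

921.5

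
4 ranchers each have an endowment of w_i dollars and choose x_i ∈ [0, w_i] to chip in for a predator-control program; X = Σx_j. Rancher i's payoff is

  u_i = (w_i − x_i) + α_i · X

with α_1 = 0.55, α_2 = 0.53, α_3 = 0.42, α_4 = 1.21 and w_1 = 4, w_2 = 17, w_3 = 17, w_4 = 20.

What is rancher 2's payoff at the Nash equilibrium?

27.6

∂u_i/∂x_i = α_i − 1, so rancher i contributes w_i if α_i > 1, else 0.
α_i > 1 for i ∈ {4}; NE contributions (0, 0, 0, 20), X = 20.
u_2 = (17 − 0) + 0.53·20 = 27.6.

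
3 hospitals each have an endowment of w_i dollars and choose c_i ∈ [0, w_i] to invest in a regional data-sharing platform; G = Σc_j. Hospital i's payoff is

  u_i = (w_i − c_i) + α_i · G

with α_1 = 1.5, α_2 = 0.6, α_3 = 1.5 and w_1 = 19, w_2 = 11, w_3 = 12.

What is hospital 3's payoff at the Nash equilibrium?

∂u_i/∂c_i = α_i − 1, so hospital i contributes w_i if α_i > 1, else 0.
α_i > 1 for i ∈ {1, 3}; NE contributions (19, 0, 12), G = 31.
u_3 = (12 − 12) + 1.5·31 = 46.5.

46.5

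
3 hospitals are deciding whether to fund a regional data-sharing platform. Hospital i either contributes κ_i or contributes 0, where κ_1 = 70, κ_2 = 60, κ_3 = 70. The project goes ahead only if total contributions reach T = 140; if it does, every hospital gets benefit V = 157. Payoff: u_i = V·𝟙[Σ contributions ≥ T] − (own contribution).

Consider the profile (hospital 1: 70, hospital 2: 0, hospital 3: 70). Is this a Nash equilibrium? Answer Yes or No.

Total = 140 ≥ 140: provided.
Hospital 1 (pledges 70, payoff 87): dropping to 0 → total 70, payoff 0. No gain.
Hospital 2 (pledges 0, payoff 157): pledging 60 → total 200, payoff 97. No gain.
Hospital 3 (pledges 70, payoff 87): dropping to 0 → total 70, payoff 0. No gain.

Yes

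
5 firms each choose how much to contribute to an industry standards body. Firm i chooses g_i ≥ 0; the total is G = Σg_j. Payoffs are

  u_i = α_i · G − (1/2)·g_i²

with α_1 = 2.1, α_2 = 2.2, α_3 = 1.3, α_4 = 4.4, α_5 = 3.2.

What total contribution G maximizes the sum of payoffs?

Planner FOC: ∂(Σu_j)/∂g_i = (Σα_j) − g_i = 0, so g_i^SO = Σα_j = 13.2 for every i; G^SO = 66.

66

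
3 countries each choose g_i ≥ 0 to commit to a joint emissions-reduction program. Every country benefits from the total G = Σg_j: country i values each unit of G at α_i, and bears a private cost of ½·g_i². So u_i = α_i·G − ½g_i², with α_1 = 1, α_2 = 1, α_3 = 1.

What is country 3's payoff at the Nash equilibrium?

2.5

Country i's FOC: ∂u_i/∂g_i = α_i − g_i = 0, so g_i* = α_i.
NE contributions = (1, 1, 1); G = 3.
u_3 = α_3·G − ½·(g_3)² = 1·3 − ½·1² = 2.5.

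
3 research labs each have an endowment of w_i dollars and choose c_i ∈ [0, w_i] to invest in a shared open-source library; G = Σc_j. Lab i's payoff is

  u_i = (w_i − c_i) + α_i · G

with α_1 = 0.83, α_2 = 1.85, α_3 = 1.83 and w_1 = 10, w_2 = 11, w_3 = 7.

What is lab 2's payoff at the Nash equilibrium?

33.3

∂u_i/∂c_i = α_i − 1, so lab i contributes w_i if α_i > 1, else 0.
α_i > 1 for i ∈ {2, 3}; NE contributions (0, 11, 7), G = 18.
u_2 = (11 − 11) + 1.85·18 = 33.3.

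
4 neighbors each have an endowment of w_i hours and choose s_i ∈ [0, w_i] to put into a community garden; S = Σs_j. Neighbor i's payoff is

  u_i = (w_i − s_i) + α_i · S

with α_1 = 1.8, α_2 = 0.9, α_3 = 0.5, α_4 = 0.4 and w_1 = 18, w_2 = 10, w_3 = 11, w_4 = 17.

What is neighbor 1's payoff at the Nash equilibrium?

∂u_i/∂s_i = α_i − 1, so neighbor i contributes w_i if α_i > 1, else 0.
α_i > 1 for i ∈ {1}; NE contributions (18, 0, 0, 0), S = 18.
u_1 = (18 − 18) + 1.8·18 = 32.4.

32.4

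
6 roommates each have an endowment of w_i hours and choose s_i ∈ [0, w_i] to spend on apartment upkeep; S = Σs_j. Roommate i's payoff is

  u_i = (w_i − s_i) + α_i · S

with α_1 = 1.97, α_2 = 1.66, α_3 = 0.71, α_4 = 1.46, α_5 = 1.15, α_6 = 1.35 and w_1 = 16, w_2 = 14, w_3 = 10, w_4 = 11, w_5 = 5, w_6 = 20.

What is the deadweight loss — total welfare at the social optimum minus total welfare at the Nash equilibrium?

∂u_i/∂s_i = α_i − 1, so roommate i contributes w_i if α_i > 1, else 0.
α_i > 1 for i ∈ {1, 2, 4, 5, 6}; NE contributions (16, 14, 0, 11, 5, 20), S = 66.
W^NE = Σw_i − S^NE + (Σα_i)·S^NE = 76 + 7.3·66 = 557.8.
Planner: ∂(Σu_j)/∂s_i = Σα_j − 1 = 7.3 > 0, so everyone contributes w_i; S^SO = 76, W^SO = 76 + 7.3·76 = 630.8.
Deadweight loss = 73.

73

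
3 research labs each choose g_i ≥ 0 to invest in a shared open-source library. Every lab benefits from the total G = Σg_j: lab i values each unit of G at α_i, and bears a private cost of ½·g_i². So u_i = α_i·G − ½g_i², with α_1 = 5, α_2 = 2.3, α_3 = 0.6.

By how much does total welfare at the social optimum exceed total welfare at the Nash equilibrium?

46.53

Lab i's FOC: ∂u_i/∂g_i = α_i − g_i = 0, so g_i* = α_i.
NE contributions = (5, 2.3, 0.6); G = 7.9.
W^NE = (Σα)·G − ½Σα_i² = 7.9² − ½·30.65 = 47.085.
Planner sets g_i = Σα_j = 7.9 for every i, so G^SO = 3·7.9 = 23.7.
W^SO = (Σα)·G^SO − ½·3·(Σα)² = (3/2)·7.9² = 93.615.
Deadweight loss = W^SO − W^NE = 46.53.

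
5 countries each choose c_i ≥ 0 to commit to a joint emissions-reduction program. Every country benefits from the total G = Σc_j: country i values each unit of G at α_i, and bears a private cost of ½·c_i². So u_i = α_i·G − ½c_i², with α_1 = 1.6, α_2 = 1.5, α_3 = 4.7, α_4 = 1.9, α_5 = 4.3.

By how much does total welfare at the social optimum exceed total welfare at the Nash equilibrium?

Country i's FOC: ∂u_i/∂c_i = α_i − c_i = 0, so c_i* = α_i.
NE contributions = (1.6, 1.5, 4.7, 1.9, 4.3); G = 14.
W^NE = (Σα)·G − ½Σα_i² = 14² − ½·49 = 171.5.
Planner sets c_i = Σα_j = 14 for every i, so G^SO = 5·14 = 70.
W^SO = (Σα)·G^SO − ½·5·(Σα)² = (5/2)·14² = 490.
Deadweight loss = W^SO − W^NE = 318.5.

318.5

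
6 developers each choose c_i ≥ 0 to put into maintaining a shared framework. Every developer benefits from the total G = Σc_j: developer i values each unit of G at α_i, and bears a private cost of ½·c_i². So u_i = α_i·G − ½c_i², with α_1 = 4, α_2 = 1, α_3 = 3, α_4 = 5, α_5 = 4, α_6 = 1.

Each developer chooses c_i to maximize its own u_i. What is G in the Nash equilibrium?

Developer i's FOC: ∂u_i/∂c_i = α_i − c_i = 0, so c_i* = α_i.
NE contributions = (4, 1, 3, 5, 4, 1); G = 18.

18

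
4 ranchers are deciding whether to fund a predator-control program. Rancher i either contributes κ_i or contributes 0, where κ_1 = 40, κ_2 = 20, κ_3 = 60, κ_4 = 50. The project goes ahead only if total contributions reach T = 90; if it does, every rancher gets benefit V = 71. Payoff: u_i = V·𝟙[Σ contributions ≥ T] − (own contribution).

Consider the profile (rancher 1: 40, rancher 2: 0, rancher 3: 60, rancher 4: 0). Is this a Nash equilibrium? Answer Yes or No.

Total = 100 ≥ 90: provided.
Rancher 1 (pledges 40, payoff 31): dropping to 0 → total 60, payoff 0. No gain.
Rancher 2 (pledges 0, payoff 71): pledging 20 → total 120, payoff 51. No gain.
Rancher 3 (pledges 60, payoff 11): dropping to 0 → total 40, payoff 0. No gain.
Rancher 4 (pledges 0, payoff 71): pledging 50 → total 150, payoff 21. No gain.

Yes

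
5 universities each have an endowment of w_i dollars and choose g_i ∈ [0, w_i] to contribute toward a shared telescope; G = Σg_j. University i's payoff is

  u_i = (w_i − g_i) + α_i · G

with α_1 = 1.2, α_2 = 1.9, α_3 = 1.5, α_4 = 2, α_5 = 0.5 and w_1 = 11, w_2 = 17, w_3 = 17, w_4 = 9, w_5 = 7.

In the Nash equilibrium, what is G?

54

∂u_i/∂g_i = α_i − 1, so university i contributes w_i if α_i > 1, else 0.
α_i > 1 for i ∈ {1, 2, 3, 4}; NE contributions (11, 17, 17, 9, 0), G = 54.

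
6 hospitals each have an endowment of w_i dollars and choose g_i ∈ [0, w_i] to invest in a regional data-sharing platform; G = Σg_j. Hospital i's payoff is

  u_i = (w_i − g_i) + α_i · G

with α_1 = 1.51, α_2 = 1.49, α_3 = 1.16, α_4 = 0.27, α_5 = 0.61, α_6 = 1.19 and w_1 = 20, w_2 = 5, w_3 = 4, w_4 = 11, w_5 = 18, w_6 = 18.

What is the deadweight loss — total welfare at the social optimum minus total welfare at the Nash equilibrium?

∂u_i/∂g_i = α_i − 1, so hospital i contributes w_i if α_i > 1, else 0.
α_i > 1 for i ∈ {1, 2, 3, 6}; NE contributions (20, 5, 4, 0, 0, 18), G = 47.
W^NE = Σw_i − G^NE + (Σα_i)·G^NE = 76 + 5.23·47 = 321.81.
Planner: ∂(Σu_j)/∂g_i = Σα_j − 1 = 5.23 > 0, so everyone contributes w_i; G^SO = 76, W^SO = 76 + 5.23·76 = 473.48.
Deadweight loss = 151.67.

151.67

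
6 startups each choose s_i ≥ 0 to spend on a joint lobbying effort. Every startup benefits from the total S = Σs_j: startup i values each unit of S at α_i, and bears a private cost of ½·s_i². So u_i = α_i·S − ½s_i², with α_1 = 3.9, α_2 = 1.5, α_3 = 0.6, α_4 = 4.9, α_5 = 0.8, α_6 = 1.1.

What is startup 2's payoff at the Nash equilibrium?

18.075

Startup i's FOC: ∂u_i/∂s_i = α_i − s_i = 0, so s_i* = α_i.
NE contributions = (3.9, 1.5, 0.6, 4.9, 0.8, 1.1); S = 12.8.
u_2 = α_2·S − ½·(s_2)² = 1.5·12.8 − ½·1.5² = 18.075.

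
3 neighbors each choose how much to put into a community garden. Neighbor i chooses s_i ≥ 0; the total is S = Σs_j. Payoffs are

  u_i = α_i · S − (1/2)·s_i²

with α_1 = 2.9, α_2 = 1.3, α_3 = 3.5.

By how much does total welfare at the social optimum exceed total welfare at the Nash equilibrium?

Neighbor i's FOC: ∂u_i/∂s_i = α_i − s_i = 0, so s_i* = α_i.
NE contributions = (2.9, 1.3, 3.5); S = 7.7.
W^NE = (Σα)·S − ½Σα_i² = 7.7² − ½·22.35 = 48.115.
Planner sets s_i = Σα_j = 7.7 for every i, so S^SO = 3·7.7 = 23.1.
W^SO = (Σα)·S^SO − ½·3·(Σα)² = (3/2)·7.7² = 88.935.
Deadweight loss = W^SO − W^NE = 40.82.

40.82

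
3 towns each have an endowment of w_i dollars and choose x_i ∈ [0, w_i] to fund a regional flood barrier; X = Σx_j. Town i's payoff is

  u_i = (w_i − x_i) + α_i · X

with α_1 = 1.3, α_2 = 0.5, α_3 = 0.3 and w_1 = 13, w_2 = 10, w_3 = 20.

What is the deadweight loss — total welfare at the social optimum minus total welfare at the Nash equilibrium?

33

∂u_i/∂x_i = α_i − 1, so town i contributes w_i if α_i > 1, else 0.
α_i > 1 for i ∈ {1}; NE contributions (13, 0, 0), X = 13.
W^NE = Σw_i − X^NE + (Σα_i)·X^NE = 43 + 1.1·13 = 57.3.
Planner: ∂(Σu_j)/∂x_i = Σα_j − 1 = 1.1 > 0, so everyone contributes w_i; X^SO = 43, W^SO = 43 + 1.1·43 = 90.3.
Deadweight loss = 33.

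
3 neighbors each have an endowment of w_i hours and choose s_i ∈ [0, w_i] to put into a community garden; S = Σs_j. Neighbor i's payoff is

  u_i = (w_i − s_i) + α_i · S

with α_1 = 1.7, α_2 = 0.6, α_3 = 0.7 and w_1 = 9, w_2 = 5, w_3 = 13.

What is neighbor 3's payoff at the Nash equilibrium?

19.3

∂u_i/∂s_i = α_i − 1, so neighbor i contributes w_i if α_i > 1, else 0.
α_i > 1 for i ∈ {1}; NE contributions (9, 0, 0), S = 9.
u_3 = (13 − 0) + 0.7·9 = 19.3.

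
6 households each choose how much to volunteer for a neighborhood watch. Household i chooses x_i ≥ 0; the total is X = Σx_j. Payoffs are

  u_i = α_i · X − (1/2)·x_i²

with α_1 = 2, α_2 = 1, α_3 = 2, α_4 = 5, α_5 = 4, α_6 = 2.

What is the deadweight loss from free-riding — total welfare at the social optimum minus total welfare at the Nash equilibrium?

539

Household i's FOC: ∂u_i/∂x_i = α_i − x_i = 0, so x_i* = α_i.
NE contributions = (2, 1, 2, 5, 4, 2); X = 16.
W^NE = (Σα)·X − ½Σα_i² = 16² − ½·54 = 229.
Planner sets x_i = Σα_j = 16 for every i, so X^SO = 6·16 = 96.
W^SO = (Σα)·X^SO − ½·6·(Σα)² = (6/2)·16² = 768.
Deadweight loss = W^SO − W^NE = 539.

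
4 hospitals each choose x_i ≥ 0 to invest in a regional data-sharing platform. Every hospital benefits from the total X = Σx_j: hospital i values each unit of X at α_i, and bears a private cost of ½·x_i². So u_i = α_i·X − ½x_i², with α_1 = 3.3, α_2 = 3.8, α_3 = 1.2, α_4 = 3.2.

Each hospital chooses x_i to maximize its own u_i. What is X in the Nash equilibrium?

Hospital i's FOC: ∂u_i/∂x_i = α_i − x_i = 0, so x_i* = α_i.
NE contributions = (3.3, 3.8, 1.2, 3.2); X = 11.5.

11.5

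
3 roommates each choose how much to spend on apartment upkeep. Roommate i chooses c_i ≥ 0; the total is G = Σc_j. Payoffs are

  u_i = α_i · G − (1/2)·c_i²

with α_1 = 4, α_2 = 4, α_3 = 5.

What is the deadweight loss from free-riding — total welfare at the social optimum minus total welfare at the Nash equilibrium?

Roommate i's FOC: ∂u_i/∂c_i = α_i − c_i = 0, so c_i* = α_i.
NE contributions = (4, 4, 5); G = 13.
W^NE = (Σα)·G − ½Σα_i² = 13² − ½·57 = 140.5.
Planner sets c_i = Σα_j = 13 for every i, so G^SO = 3·13 = 39.
W^SO = (Σα)·G^SO − ½·3·(Σα)² = (3/2)·13² = 253.5.
Deadweight loss = W^SO − W^NE = 113.

113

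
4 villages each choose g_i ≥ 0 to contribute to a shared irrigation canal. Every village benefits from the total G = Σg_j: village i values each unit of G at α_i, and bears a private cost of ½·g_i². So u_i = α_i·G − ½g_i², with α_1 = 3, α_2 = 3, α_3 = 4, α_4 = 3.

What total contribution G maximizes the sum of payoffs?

Planner FOC: ∂(Σu_j)/∂g_i = (Σα_j) − g_i = 0, so g_i^SO = Σα_j = 13 for every i; G^SO = 52.

52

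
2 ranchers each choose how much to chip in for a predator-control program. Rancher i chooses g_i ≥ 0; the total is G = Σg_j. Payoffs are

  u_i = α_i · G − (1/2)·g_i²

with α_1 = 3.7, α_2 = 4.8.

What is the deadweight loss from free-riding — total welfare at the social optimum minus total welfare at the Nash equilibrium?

Rancher i's FOC: ∂u_i/∂g_i = α_i − g_i = 0, so g_i* = α_i.
NE contributions = (3.7, 4.8); G = 8.5.
W^NE = (Σα)·G − ½Σα_i² = 8.5² − ½·36.73 = 53.885.
Planner sets g_i = Σα_j = 8.5 for every i, so G^SO = 2·8.5 = 17.
W^SO = (Σα)·G^SO − ½·2·(Σα)² = (2/2)·8.5² = 72.25.
Deadweight loss = W^SO − W^NE = 18.365.

18.365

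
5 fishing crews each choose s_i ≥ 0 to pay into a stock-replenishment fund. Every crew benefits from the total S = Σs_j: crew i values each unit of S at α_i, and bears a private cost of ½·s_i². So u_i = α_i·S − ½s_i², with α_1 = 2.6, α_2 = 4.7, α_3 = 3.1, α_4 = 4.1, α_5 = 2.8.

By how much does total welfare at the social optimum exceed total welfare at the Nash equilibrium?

480.49

Crew i's FOC: ∂u_i/∂s_i = α_i − s_i = 0, so s_i* = α_i.
NE contributions = (2.6, 4.7, 3.1, 4.1, 2.8); S = 17.3.
W^NE = (Σα)·S − ½Σα_i² = 17.3² − ½·63.11 = 267.735.
Planner sets s_i = Σα_j = 17.3 for every i, so S^SO = 5·17.3 = 86.5.
W^SO = (Σα)·S^SO − ½·5·(Σα)² = (5/2)·17.3² = 748.225.
Deadweight loss = W^SO − W^NE = 480.49.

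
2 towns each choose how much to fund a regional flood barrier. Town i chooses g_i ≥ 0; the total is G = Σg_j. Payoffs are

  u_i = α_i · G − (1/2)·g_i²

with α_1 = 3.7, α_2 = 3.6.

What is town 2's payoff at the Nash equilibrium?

Town i's FOC: ∂u_i/∂g_i = α_i − g_i = 0, so g_i* = α_i.
NE contributions = (3.7, 3.6); G = 7.3.
u_2 = α_2·G − ½·(g_2)² = 3.6·7.3 − ½·3.6² = 19.8.

19.8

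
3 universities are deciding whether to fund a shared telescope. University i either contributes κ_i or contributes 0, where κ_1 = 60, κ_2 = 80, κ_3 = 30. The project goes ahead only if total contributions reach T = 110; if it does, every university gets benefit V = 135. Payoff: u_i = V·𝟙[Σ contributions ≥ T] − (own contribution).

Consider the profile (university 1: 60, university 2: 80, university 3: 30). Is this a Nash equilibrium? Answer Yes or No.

No

Total = 170 ≥ 110: provided.
University 1 (pledges 60, payoff 75): dropping to 0 → total 110, payoff 135. Profitable deviation.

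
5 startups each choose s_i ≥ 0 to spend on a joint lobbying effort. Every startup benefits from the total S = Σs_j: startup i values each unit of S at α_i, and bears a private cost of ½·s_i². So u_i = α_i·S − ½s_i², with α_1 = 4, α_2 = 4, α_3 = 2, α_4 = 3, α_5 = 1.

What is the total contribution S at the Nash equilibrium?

Startup i's FOC: ∂u_i/∂s_i = α_i − s_i = 0, so s_i* = α_i.
NE contributions = (4, 4, 2, 3, 1); S = 14.

14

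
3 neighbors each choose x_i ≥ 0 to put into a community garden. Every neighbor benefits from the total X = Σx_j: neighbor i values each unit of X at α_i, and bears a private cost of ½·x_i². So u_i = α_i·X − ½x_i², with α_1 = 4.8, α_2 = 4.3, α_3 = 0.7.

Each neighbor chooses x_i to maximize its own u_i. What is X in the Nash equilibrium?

9.8

Neighbor i's FOC: ∂u_i/∂x_i = α_i − x_i = 0, so x_i* = α_i.
NE contributions = (4.8, 4.3, 0.7); X = 9.8.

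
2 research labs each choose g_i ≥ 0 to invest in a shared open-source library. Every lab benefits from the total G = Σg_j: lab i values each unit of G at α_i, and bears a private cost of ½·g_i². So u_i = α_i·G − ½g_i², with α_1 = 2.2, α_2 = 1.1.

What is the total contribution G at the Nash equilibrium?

3.3

Lab i's FOC: ∂u_i/∂g_i = α_i − g_i = 0, so g_i* = α_i.
NE contributions = (2.2, 1.1); G = 3.3.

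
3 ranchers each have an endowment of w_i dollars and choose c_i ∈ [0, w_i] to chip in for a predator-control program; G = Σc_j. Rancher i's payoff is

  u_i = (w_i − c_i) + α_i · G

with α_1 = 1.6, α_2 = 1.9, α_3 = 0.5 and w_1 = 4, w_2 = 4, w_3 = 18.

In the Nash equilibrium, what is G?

∂u_i/∂c_i = α_i − 1, so rancher i contributes w_i if α_i > 1, else 0.
α_i > 1 for i ∈ {1, 2}; NE contributions (4, 4, 0), G = 8.

8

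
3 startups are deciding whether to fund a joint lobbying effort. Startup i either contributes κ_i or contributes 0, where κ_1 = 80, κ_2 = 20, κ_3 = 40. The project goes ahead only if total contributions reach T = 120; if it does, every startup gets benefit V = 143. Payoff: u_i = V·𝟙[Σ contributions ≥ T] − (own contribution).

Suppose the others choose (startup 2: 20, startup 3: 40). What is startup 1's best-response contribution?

Others' total = 60. Contributing 80 brings total to 140 ≥ 120: gain V − κ_1 = 63.
Best response: 80.

80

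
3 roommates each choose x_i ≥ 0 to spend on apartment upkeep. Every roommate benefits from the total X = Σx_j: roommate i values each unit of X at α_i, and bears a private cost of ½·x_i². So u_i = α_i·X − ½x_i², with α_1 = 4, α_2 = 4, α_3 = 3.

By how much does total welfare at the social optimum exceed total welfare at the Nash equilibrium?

Roommate i's FOC: ∂u_i/∂x_i = α_i − x_i = 0, so x_i* = α_i.
NE contributions = (4, 4, 3); X = 11.
W^NE = (Σα)·X − ½Σα_i² = 11² − ½·41 = 100.5.
Planner sets x_i = Σα_j = 11 for every i, so X^SO = 3·11 = 33.
W^SO = (Σα)·X^SO − ½·3·(Σα)² = (3/2)·11² = 181.5.
Deadweight loss = W^SO − W^NE = 81.

81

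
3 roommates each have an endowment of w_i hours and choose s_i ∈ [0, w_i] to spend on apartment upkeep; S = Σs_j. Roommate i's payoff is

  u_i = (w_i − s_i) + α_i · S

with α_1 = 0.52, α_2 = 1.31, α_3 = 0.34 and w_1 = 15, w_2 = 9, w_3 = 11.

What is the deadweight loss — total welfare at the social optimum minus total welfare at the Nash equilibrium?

30.42

∂u_i/∂s_i = α_i − 1, so roommate i contributes w_i if α_i > 1, else 0.
α_i > 1 for i ∈ {2}; NE contributions (0, 9, 0), S = 9.
W^NE = Σw_i − S^NE + (Σα_i)·S^NE = 35 + 1.17·9 = 45.53.
Planner: ∂(Σu_j)/∂s_i = Σα_j − 1 = 1.17 > 0, so everyone contributes w_i; S^SO = 35, W^SO = 35 + 1.17·35 = 75.95.
Deadweight loss = 30.42.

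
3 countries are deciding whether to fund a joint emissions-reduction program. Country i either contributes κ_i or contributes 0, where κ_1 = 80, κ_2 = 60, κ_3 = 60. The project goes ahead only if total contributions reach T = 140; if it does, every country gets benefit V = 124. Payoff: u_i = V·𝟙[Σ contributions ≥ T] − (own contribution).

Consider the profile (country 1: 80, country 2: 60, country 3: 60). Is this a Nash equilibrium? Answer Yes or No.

No

Total = 200 ≥ 140: provided.
Country 1 (pledges 80, payoff 44): dropping to 0 → total 120, payoff 0. No gain.
Country 2 (pledges 60, payoff 64): dropping to 0 → total 140, payoff 124. Profitable deviation.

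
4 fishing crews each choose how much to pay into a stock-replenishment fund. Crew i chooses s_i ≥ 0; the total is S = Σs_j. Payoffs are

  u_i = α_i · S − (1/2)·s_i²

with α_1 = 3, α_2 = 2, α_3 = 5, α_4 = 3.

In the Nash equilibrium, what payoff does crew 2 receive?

24

Crew i's FOC: ∂u_i/∂s_i = α_i − s_i = 0, so s_i* = α_i.
NE contributions = (3, 2, 5, 3); S = 13.
u_2 = α_2·S − ½·(s_2)² = 2·13 − ½·2² = 24.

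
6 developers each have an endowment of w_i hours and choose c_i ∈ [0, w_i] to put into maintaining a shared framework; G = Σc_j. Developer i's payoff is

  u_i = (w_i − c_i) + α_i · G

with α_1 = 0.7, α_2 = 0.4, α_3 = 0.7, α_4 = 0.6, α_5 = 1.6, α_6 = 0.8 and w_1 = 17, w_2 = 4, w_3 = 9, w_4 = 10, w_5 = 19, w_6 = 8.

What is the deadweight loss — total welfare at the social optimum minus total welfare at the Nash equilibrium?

182.4

∂u_i/∂c_i = α_i − 1, so developer i contributes w_i if α_i > 1, else 0.
α_i > 1 for i ∈ {5}; NE contributions (0, 0, 0, 0, 19, 0), G = 19.
W^NE = Σw_i − G^NE + (Σα_i)·G^NE = 67 + 3.8·19 = 139.2.
Planner: ∂(Σu_j)/∂c_i = Σα_j − 1 = 3.8 > 0, so everyone contributes w_i; G^SO = 67, W^SO = 67 + 3.8·67 = 321.6.
Deadweight loss = 182.4.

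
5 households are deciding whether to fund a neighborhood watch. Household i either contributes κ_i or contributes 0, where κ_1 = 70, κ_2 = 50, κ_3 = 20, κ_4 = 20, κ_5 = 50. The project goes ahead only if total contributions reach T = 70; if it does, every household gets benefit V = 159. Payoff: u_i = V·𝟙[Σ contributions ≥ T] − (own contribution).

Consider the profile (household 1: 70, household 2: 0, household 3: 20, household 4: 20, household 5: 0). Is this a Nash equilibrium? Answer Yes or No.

Total = 110 ≥ 70: provided.
Household 1 (pledges 70, payoff 89): dropping to 0 → total 40, payoff 0. No gain.
Household 2 (pledges 0, payoff 159): pledging 50 → total 160, payoff 109. No gain.
Household 3 (pledges 20, payoff 139): dropping to 0 → total 90, payoff 159. Profitable deviation.

No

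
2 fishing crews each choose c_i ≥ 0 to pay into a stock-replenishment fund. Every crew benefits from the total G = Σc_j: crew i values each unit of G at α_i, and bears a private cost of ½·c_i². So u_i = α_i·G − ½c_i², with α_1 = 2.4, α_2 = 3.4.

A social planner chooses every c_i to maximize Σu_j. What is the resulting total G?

11.6

Planner FOC: ∂(Σu_j)/∂c_i = (Σα_j) − c_i = 0, so c_i^SO = Σα_j = 5.8 for every i; G^SO = 11.6.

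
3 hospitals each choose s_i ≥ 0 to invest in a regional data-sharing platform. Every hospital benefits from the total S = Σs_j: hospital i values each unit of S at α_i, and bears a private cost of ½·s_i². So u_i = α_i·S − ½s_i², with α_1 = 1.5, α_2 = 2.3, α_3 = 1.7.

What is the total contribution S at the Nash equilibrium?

5.5

Hospital i's FOC: ∂u_i/∂s_i = α_i − s_i = 0, so s_i* = α_i.
NE contributions = (1.5, 2.3, 1.7); S = 5.5.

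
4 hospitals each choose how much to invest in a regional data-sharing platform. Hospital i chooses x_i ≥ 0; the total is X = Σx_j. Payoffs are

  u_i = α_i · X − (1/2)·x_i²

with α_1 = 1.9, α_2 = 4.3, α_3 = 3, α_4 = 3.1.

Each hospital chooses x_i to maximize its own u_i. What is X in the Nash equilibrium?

12.3

Hospital i's FOC: ∂u_i/∂x_i = α_i − x_i = 0, so x_i* = α_i.
NE contributions = (1.9, 4.3, 3, 3.1); X = 12.3.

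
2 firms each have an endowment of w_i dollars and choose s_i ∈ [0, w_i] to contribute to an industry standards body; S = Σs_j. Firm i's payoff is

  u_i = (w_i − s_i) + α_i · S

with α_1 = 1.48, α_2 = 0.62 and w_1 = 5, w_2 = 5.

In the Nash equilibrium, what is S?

∂u_i/∂s_i = α_i − 1, so firm i contributes w_i if α_i > 1, else 0.
α_i > 1 for i ∈ {1}; NE contributions (5, 0), S = 5.

5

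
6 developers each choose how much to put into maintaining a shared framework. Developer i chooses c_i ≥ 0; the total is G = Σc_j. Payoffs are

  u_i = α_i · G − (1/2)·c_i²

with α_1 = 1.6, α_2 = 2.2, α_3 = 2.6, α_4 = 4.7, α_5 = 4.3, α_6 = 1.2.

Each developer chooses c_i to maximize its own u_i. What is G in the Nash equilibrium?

Developer i's FOC: ∂u_i/∂c_i = α_i − c_i = 0, so c_i* = α_i.
NE contributions = (1.6, 2.2, 2.6, 4.7, 4.3, 1.2); G = 16.6.

16.6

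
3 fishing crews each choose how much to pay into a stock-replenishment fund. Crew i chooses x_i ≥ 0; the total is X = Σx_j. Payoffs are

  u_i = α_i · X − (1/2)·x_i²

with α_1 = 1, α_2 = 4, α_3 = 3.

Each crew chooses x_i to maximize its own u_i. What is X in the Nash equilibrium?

8

Crew i's FOC: ∂u_i/∂x_i = α_i − x_i = 0, so x_i* = α_i.
NE contributions = (1, 4, 3); X = 8.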